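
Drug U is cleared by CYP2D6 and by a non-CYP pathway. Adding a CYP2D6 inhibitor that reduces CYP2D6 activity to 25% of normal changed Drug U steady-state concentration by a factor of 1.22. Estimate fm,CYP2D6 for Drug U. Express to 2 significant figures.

Call the CYP2D6 fraction fm. After the interaction, CL_new/CL_old = fm × 0.25 + (1 − fm).
Steady-state concentration ratio = 1 / (new CL fraction), so new CL fraction = 1 / 1.22 = 0.8197.
fm × 0.25 + 1 − fm = 0.8197  ⇒  fm × (0.25 − 1) = −0.1803  ⇒  fm = 0.24.

0.24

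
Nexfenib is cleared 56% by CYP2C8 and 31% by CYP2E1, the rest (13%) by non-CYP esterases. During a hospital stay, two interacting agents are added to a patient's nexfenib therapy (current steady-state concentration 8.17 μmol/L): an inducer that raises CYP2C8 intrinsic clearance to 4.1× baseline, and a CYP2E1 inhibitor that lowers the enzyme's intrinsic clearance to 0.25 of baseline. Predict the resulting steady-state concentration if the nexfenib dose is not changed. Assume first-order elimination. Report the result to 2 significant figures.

CYP2C8: 0.56 × 4.1 = 2.296
CYP2E1: 0.31 × 0.25 = 0.0775
Other: 0.13 (unchanged)
New clearance relative to baseline: 2.296 + 0.0775 + 0.13 = 2.5035.
New steady-state concentration = 8.17 / 2.5035 = 3.3 μmol/L (concentration scales inversely with clearance).

3.3 μmol/L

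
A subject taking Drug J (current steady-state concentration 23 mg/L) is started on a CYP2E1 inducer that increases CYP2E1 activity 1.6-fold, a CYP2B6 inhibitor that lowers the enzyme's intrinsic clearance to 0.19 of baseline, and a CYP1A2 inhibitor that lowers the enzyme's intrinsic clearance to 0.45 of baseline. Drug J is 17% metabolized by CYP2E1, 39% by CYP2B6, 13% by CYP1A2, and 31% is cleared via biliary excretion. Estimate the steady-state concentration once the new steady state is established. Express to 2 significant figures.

CYP2E1: 0.17 × 1.6 = 0.272
CYP2B6: 0.39 × 0.19 = 0.0741
CYP1A2: 0.13 × 0.45 = 0.0585
Other: 0.31 (unchanged)
CL_new/CL_old = 0.272 + 0.0741 + 0.0585 + 0.31 = 0.7146.
New steady-state concentration = 23 / 0.7146 = 32 mg/L (concentration scales inversely with clearance).

32 mg/L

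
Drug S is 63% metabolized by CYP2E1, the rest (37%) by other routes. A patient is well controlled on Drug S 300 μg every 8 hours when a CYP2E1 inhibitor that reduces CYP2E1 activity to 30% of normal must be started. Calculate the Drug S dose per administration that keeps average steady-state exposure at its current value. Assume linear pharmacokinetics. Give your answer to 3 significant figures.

The CYP2E1 pathway (63% of clearance) drops to 0.3× activity: 0.63 × 0.3 = 0.189.
Non-CYP routes (37%) are unchanged.
CL_new/CL_old = 0.189 + 0.37 = 0.559.
Css,avg = (dose rate)/CL, so holding Css fixed requires dose ∝ CL: 300 × 0.559 = 168 μg.

168 μg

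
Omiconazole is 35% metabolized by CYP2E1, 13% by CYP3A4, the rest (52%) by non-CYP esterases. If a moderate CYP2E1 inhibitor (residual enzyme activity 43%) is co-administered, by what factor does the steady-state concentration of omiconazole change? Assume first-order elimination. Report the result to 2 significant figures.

The CYP2E1 pathway (35% of clearance) is reduced to 0.43× activity: 0.35 × 0.43 = 0.1505.
CYP3A4 (13%) and the residual 52% are unaffected.
Relative clearance = 0.1505 + 0.13 + 0.52 = 0.8005.
Steady-state concentration ratio = CL_old/CL_new = 1 / 0.8005 = 1.2.

1.2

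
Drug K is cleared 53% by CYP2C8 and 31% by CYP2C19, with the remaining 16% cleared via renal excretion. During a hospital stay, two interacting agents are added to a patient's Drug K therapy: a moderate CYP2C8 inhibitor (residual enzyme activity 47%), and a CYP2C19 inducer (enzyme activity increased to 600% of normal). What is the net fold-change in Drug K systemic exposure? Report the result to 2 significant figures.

0.44

The CYP2C8 pathway (53% of clearance) drops to 0.47× activity: 0.53 × 0.47 = 0.2491.
The CYP2C19 pathway (31% of clearance) increases to 6× activity: 0.31 × 6 = 1.86.
Non-CYP routes (16%) are unchanged.
Relative clearance = 0.2491 + 1.86 + 0.16 = 2.2691.
Net systemic exposure ratio = 1 / 2.2691 = 0.44.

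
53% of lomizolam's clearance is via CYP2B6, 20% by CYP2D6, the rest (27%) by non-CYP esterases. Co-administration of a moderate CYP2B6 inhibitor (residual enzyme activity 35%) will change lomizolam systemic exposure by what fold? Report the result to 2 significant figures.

1.5

CYP2B6: 0.53 × 0.35 = 0.1855
CYP2D6: 0.2 (unchanged)
Other: 0.27 (unchanged)
CL_new/CL_old = 0.1855 + 0.2 + 0.27 = 0.6555.
Systemic exposure ratio = CL_old/CL_new = 1 / 0.6555 = 1.5.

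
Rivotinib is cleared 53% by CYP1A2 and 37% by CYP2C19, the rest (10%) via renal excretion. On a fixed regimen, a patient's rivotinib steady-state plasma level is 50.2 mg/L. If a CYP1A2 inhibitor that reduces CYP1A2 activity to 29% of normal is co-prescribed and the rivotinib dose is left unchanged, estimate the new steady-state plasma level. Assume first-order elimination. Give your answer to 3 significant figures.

The CYP1A2 pathway (53% of clearance) is reduced to 0.29× activity: 0.53 × 0.29 = 0.1537.
CYP2C19 (37%) and the residual 10% are unaffected.
New clearance relative to baseline: 0.1537 + 0.37 + 0.1 = 0.6237.
With dosing unchanged, steady-state plasma level scales as 1/CL: 50.2 / 0.6237 = 80.5 mg/L.

80.5 mg/L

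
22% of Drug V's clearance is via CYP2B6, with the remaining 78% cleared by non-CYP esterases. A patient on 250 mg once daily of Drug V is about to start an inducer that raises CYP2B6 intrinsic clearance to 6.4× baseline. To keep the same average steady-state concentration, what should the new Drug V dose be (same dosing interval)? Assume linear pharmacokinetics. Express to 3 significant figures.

The CYP2B6 pathway (22% of clearance) is boosted to 6.4× activity: 0.22 × 6.4 = 1.408.
The remaining 78% of clearance is unaffected.
Relative clearance = 1.408 + 0.78 = 2.188.
Css,avg = (dose rate)/CL, so holding Css fixed requires dose ∝ CL: 250 × 2.188 = 547 mg.

547 mg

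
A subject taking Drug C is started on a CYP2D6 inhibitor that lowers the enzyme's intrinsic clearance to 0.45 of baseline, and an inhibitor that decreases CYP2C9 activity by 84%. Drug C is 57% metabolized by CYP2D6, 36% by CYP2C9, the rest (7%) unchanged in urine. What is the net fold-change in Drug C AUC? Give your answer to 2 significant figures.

2.6

CYP2D6: 0.57 × 0.45 = 0.2565
CYP2C9: 0.36 × 0.16 = 0.0576
Other: 0.07 (unchanged)
CL_new/CL_old = 0.2565 + 0.0576 + 0.07 = 0.3841.
Because AUC varies inversely with clearance, the combined effect is 1 / 0.3841 = 2.6.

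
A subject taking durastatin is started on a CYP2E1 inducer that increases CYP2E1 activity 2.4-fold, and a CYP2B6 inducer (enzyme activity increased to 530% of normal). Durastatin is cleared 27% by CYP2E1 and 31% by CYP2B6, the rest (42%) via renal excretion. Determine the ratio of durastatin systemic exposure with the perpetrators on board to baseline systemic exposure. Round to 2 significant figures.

0.37

The CYP2E1 pathway (27% of clearance) increases to 2.4× activity: 0.27 × 2.4 = 0.648.
The CYP2B6 pathway (31% of clearance) is boosted to 5.3× activity: 0.31 × 5.3 = 1.643.
Non-CYP routes (42%) are unchanged.
Relative clearance = 0.648 + 1.643 + 0.42 = 2.711.
Systemic exposure ∝ 1/CL: fold-change = 1 / 2.711 = 0.37.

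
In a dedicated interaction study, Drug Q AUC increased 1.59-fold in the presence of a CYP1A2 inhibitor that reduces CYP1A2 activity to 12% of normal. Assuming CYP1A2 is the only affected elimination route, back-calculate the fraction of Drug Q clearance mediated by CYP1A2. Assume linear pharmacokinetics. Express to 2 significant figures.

0.42

CL'/CL = 1 / 1.59 = 0.6289
0.12·fm + (1 − fm) = 0.6289
fm = (0.6289 − 1) / (0.12 − 1) = 0.42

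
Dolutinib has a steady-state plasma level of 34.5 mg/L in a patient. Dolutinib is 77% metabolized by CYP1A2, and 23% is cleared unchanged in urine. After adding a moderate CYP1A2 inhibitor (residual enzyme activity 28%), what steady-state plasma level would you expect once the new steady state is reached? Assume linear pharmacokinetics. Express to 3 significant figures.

The CYP1A2 pathway (77% of clearance) drops to 0.28× activity: 0.77 × 0.28 = 0.2156.
Non-CYP routes (23%) are unchanged.
Relative clearance = 0.2156 + 0.23 = 0.4456.
New steady-state plasma level = baseline ÷ relative clearance = 34.5 / 0.4456 = 77.4 mg/L.

77.4 mg/L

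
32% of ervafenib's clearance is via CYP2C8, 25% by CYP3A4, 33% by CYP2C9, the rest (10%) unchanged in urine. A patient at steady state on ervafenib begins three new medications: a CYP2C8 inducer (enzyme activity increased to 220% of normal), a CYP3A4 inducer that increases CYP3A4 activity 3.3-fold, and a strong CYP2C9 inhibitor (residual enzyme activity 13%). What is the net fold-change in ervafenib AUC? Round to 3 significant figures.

CYP2C8: 0.32 × 2.2 = 0.704
CYP3A4: 0.25 × 3.3 = 0.825
CYP2C9: 0.33 × 0.13 = 0.0429
Other: 0.1 (unchanged)
Relative clearance = 0.704 + 0.825 + 0.0429 + 0.1 = 1.6719.
AUC ∝ 1/CL: fold-change = 1 / 1.6719 = 0.598.

0.598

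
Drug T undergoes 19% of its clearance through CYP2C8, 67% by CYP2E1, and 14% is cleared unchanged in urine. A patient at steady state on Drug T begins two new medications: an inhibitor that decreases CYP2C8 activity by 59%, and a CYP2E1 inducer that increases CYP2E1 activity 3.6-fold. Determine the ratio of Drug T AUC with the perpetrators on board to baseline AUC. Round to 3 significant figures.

0.380

The CYP2C8 pathway (19% of clearance) falls to 0.41× activity: 0.19 × 0.41 = 0.0779.
The CYP2E1 pathway (67% of clearance) rises to 3.6× activity: 0.67 × 3.6 = 2.412.
Non-CYP routes (14%) are unchanged.
CL_new/CL_old = 0.0779 + 2.412 + 0.14 = 2.6299.
AUC ∝ 1/CL: fold-change = 1 / 2.6299 = 0.380.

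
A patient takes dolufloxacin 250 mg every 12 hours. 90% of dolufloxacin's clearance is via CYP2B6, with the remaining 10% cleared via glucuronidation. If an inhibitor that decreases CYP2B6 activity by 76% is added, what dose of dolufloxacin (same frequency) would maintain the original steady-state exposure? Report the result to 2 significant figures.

The CYP2B6 pathway (90% of clearance) falls to 0.24× activity: 0.9 × 0.24 = 0.216.
The remaining 10% of clearance is unaffected.
CL_new/CL_old = 0.216 + 0.1 = 0.316.
To maintain the same steady-state level, dose must scale with clearance: new dose = 250 × 0.316 = 79 mg.

79 mg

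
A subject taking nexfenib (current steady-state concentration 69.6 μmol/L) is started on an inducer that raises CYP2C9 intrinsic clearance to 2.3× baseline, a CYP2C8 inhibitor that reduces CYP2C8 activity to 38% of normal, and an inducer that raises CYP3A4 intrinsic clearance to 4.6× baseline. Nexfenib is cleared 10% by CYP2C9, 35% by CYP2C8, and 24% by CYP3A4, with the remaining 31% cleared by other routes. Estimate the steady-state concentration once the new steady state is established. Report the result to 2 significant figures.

CYP2C9: 0.1 × 2.3 = 0.23
CYP2C8: 0.35 × 0.38 = 0.133
CYP3A4: 0.24 × 4.6 = 1.104
Other: 0.31 (unchanged)
Relative clearance = 0.23 + 0.133 + 1.104 + 0.31 = 1.777.
Steady-state concentration ∝ 1/CL: new value = 69.6 / 1.777 = 39 μmol/L.

39 μmol/L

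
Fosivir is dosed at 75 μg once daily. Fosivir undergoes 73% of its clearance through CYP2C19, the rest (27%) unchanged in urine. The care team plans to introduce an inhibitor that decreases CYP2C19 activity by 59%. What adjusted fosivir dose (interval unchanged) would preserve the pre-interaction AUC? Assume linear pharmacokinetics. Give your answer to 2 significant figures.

The CYP2C19 pathway (73% of clearance) falls to 0.41× activity: 0.73 × 0.41 = 0.2993.
The remaining 27% of clearance is unaffected.
New clearance relative to baseline: 0.2993 + 0.27 = 0.5693.
To maintain the same steady-state level, dose must scale with clearance: new dose = 75 × 0.5693 = 43 μg.

43 μg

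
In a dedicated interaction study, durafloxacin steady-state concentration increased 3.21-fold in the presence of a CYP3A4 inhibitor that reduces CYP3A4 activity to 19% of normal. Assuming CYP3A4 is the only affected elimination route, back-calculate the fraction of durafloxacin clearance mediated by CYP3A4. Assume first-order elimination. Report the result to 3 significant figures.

CL'/CL = 1 / 3.21 = 0.3115
0.19·fm + (1 − fm) = 0.3115
fm = (0.3115 − 1) / (0.19 − 1) = 0.850

0.850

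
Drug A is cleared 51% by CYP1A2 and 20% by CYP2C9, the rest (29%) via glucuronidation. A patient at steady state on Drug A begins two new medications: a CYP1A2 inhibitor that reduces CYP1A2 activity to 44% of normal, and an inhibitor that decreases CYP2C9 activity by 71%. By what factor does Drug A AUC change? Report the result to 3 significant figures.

The CYP1A2 pathway (51% of clearance) falls to 0.44× activity: 0.51 × 0.44 = 0.2244.
The CYP2C9 pathway (20% of clearance) falls to 0.29× activity: 0.2 × 0.29 = 0.058.
The remaining 29% of clearance is unaffected.
New clearance relative to baseline: 0.2244 + 0.058 + 0.29 = 0.5724.
Because AUC varies inversely with clearance, the combined effect is 1 / 0.5724 = 1.75.

1.75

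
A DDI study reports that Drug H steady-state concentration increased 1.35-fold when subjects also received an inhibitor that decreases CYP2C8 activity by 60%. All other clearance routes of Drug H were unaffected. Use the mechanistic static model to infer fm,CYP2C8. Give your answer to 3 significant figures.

0.432

Let fm be the CYP2C8 fraction. New clearance relative to baseline = fm × 0.4 + (1 − fm).
Steady-state concentration ratio = 1 / (new CL fraction), so new CL fraction = 1 / 1.35 = 0.7407.
fm × 0.4 + 1 − fm = 0.7407  ⇒  fm × (0.4 − 1) = −0.2593  ⇒  fm = 0.432.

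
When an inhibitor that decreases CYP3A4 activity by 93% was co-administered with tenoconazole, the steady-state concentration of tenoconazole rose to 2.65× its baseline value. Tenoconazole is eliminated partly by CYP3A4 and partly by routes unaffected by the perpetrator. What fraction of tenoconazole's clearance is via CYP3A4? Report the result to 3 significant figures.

0.670

CL'/CL = 1 / 2.65 = 0.3774
0.07·fm + (1 − fm) = 0.3774
fm = (0.3774 − 1) / (0.07 − 1) = 0.670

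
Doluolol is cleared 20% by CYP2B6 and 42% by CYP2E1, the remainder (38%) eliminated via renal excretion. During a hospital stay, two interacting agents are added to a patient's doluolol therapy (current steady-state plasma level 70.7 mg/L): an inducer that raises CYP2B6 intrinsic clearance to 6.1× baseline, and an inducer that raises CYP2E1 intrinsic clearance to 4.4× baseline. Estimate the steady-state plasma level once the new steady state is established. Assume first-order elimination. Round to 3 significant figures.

The CYP2B6 pathway (20% of clearance) rises to 6.1× activity: 0.2 × 6.1 = 1.22.
The CYP2E1 pathway (42% of clearance) rises to 4.4× activity: 0.42 × 4.4 = 1.848.
The remaining 38% of clearance is unaffected.
Relative clearance = 1.22 + 1.848 + 0.38 = 3.448.
Steady-state plasma level ∝ 1/CL: new value = 70.7 / 3.448 = 20.5 mg/L.

20.5 mg/L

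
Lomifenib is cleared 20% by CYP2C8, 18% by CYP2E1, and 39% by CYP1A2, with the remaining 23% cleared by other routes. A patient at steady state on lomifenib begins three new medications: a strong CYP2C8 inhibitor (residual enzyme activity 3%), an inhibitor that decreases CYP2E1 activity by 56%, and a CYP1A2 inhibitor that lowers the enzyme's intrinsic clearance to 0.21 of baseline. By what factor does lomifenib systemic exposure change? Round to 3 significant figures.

2.52

The CYP2C8 pathway (20% of clearance) drops to 0.03× activity: 0.2 × 0.03 = 0.006.
The CYP2E1 pathway (18% of clearance) is reduced to 0.44× activity: 0.18 × 0.44 = 0.0792.
The CYP1A2 pathway (39% of clearance) falls to 0.21× activity: 0.39 × 0.21 = 0.0819.
Non-CYP routes (23%) are unchanged.
CL_new/CL_old = 0.006 + 0.0792 + 0.0819 + 0.23 = 0.3971.
Systemic exposure ∝ 1/CL: fold-change = 1 / 0.3971 = 2.52.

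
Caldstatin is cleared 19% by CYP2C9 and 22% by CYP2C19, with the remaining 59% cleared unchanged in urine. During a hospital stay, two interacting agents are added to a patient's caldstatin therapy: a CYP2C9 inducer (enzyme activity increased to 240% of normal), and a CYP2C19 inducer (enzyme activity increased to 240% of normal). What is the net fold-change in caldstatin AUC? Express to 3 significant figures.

The CYP2C9 pathway (19% of clearance) increases to 2.4× activity: 0.19 × 2.4 = 0.456.
The CYP2C19 pathway (22% of clearance) rises to 2.4× activity: 0.22 × 2.4 = 0.528.
The remaining 59% of clearance is unaffected.
New clearance relative to baseline: 0.456 + 0.528 + 0.59 = 1.574.
Net AUC ratio = 1 / 1.574 = 0.635.

0.635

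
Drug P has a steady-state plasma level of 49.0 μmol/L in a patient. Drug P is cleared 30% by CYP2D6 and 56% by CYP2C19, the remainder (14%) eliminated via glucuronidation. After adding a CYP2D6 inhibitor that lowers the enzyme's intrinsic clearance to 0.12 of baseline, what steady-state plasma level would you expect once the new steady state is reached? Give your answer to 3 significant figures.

The CYP2D6 pathway (30% of clearance) is reduced to 0.12× activity: 0.3 × 0.12 = 0.036.
CYP2C19 (56%) and the residual 14% are unaffected.
CL_new/CL_old = 0.036 + 0.56 + 0.14 = 0.736.
New steady-state plasma level = baseline ÷ relative clearance = 49.0 / 0.736 = 66.6 μmol/L.

66.6 μmol/L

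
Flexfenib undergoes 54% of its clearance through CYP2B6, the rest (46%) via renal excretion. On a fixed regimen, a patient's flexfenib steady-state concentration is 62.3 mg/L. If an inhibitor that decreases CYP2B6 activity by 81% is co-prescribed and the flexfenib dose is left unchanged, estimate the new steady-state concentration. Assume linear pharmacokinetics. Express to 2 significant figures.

The CYP2B6 pathway (54% of clearance) is reduced to 0.19× activity: 0.54 × 0.19 = 0.1026.
Non-CYP routes (46%) are unchanged.
CL_new/CL_old = 0.1026 + 0.46 = 0.5626.
With dosing unchanged, steady-state concentration scales as 1/CL: 62.3 / 0.5626 = 1.1 × 10² mg/L.

1.1 × 10² mg/L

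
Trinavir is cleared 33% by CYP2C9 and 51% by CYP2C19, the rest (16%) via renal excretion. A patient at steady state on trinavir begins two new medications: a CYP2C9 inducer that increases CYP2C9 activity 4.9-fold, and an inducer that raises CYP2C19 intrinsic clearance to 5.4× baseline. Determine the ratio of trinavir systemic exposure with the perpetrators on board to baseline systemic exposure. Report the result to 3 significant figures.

0.221

CYP2C9: 0.33 × 4.9 = 1.617
CYP2C19: 0.51 × 5.4 = 2.754
Other: 0.16 (unchanged)
CL_new/CL_old = 1.617 + 2.754 + 0.16 = 4.531.
Net systemic exposure ratio = 1 / 4.531 = 0.221.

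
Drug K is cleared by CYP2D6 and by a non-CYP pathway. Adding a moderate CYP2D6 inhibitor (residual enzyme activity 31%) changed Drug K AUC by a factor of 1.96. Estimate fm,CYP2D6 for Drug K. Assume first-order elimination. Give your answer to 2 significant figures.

Let x = fm,CYP2D6. Because AUC ∝ 1/CL, relative clearance fell to 1/1.96 = 0.5102.
Only the CYP2D6 route changed, so 0.5102 = x·0.31 + (1 − x), giving x = 0.71.

0.71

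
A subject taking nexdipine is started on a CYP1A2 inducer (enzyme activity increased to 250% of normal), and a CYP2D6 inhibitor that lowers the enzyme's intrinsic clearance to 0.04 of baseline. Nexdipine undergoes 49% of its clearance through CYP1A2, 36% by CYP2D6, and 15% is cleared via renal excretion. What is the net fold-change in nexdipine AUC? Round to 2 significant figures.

The CYP1A2 pathway (49% of clearance) increases to 2.5× activity: 0.49 × 2.5 = 1.225.
The CYP2D6 pathway (36% of clearance) falls to 0.04× activity: 0.36 × 0.04 = 0.0144.
Non-CYP routes (15%) are unchanged.
CL_new/CL_old = 1.225 + 0.0144 + 0.15 = 1.3894.
Net AUC ratio = 1 / 1.3894 = 0.72.

0.72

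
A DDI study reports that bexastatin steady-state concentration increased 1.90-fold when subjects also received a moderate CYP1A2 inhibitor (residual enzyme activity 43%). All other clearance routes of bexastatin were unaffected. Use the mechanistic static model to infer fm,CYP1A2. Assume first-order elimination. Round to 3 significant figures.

0.831

CL'/CL = 1 / 1.90 = 0.5263
0.43·fm + (1 − fm) = 0.5263
fm = (0.5263 − 1) / (0.43 − 1) = 0.831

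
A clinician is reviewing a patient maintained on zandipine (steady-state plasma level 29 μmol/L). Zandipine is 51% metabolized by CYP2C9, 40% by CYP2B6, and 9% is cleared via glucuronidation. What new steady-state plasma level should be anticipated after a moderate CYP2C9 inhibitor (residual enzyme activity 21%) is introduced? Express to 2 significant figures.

49 μmol/L

The CYP2C9 pathway (51% of clearance) falls to 0.21× activity: 0.51 × 0.21 = 0.1071.
CYP2B6 (40%) and the residual 9% are unaffected.
Relative clearance = 0.1071 + 0.4 + 0.09 = 0.5971.
With dosing unchanged, steady-state plasma level scales as 1/CL: 29 / 0.5971 = 49 μmol/L.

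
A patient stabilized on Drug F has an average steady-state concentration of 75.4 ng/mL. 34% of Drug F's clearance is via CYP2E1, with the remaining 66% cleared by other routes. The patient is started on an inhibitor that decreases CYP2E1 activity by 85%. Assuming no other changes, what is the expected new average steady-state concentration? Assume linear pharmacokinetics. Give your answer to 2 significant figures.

1.1 × 10² ng/mL

The CYP2E1 pathway (34% of clearance) falls to 0.15× activity: 0.34 × 0.15 = 0.051.
Non-CYP routes (66%) are unchanged.
New clearance relative to baseline: 0.051 + 0.66 = 0.711.
Average steady-state concentration ∝ 1/CL, so new value = 75.4 / 0.711 = 1.1 × 10² ng/mL.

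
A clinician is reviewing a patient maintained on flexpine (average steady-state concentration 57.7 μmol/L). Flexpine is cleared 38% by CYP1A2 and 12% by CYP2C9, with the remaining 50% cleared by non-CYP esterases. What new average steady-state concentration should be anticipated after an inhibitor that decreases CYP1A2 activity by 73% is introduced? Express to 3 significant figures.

79.9 μmol/L

The CYP1A2 pathway (38% of clearance) falls to 0.27× activity: 0.38 × 0.27 = 0.1026.
CYP2C9 (12%) and the residual 50% are unaffected.
New clearance relative to baseline: 0.1026 + 0.12 + 0.5 = 0.7226.
Average steady-state concentration ∝ 1/CL, so new value = 57.7 / 0.7226 = 79.9 μmol/L.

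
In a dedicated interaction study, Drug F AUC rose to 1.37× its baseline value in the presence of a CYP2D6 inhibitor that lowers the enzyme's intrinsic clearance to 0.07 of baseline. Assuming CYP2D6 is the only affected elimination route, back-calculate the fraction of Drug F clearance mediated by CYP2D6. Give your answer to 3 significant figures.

0.290

Call the CYP2D6 fraction fm. After the interaction, CL_new/CL_old = fm × 0.07 + (1 − fm).
AUC ratio = 1 / (new CL fraction), so new CL fraction = 1 / 1.37 = 0.7299.
fm × 0.07 + 1 − fm = 0.7299  ⇒  fm × (0.07 − 1) = −0.2701  ⇒  fm = 0.290.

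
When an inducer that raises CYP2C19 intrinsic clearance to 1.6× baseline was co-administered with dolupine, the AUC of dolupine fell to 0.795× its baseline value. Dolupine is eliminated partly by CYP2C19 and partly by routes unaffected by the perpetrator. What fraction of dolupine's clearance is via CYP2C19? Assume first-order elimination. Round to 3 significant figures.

0.430

Call the CYP2C19 fraction fm. After the interaction, CL_new/CL_old = fm × 1.6 + (1 − fm).
AUC ratio = 1 / (new CL fraction), so new CL fraction = 1 / 0.795 = 1.258.
fm × 1.6 + 1 − fm = 1.258  ⇒  fm × (1.6 − 1) = 0.2579  ⇒  fm = 0.430.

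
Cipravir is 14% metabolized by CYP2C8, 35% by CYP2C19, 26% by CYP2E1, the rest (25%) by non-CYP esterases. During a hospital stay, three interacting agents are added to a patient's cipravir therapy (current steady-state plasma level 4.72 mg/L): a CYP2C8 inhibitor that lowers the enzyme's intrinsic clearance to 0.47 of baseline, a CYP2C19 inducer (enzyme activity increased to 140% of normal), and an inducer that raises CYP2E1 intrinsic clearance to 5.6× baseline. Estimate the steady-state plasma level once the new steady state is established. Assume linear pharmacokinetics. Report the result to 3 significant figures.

2.09 mg/L

The CYP2C8 pathway (14% of clearance) is reduced to 0.47× activity: 0.14 × 0.47 = 0.0658.
The CYP2C19 pathway (35% of clearance) rises to 1.4× activity: 0.35 × 1.4 = 0.49.
The CYP2E1 pathway (26% of clearance) rises to 5.6× activity: 0.26 × 5.6 = 1.456.
The remaining 25% of clearance is unaffected.
CL_new/CL_old = 0.0658 + 0.49 + 1.456 + 0.25 = 2.2618.
Steady-state plasma level ∝ 1/CL: new value = 4.72 / 2.2618 = 2.09 mg/L.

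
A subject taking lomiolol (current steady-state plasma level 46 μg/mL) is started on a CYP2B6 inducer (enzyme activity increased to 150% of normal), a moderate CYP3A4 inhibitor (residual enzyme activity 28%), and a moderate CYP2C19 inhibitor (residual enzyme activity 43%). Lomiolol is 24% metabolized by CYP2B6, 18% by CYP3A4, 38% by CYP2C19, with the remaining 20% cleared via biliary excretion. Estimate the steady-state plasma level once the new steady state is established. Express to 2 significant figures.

59 μg/mL

CYP2B6: 0.24 × 1.5 = 0.36
CYP3A4: 0.18 × 0.28 = 0.0504
CYP2C19: 0.38 × 0.43 = 0.1634
Other: 0.2 (unchanged)
Relative clearance = 0.36 + 0.0504 + 0.1634 + 0.2 = 0.7738.
New steady-state plasma level = 46 / 0.7738 = 59 μg/mL (concentration scales inversely with clearance).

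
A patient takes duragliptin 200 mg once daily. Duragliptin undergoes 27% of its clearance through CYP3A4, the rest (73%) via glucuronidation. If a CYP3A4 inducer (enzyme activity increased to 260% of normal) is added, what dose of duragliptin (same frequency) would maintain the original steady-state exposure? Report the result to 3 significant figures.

The CYP3A4 pathway (27% of clearance) increases to 2.6× activity: 0.27 × 2.6 = 0.702.
The remaining 73% of clearance is unaffected.
Relative clearance = 0.702 + 0.73 = 1.432.
Exposure is unchanged when dose changes in proportion to clearance. New dose = 200 mg × 1.432 = 286 mg.

286 mg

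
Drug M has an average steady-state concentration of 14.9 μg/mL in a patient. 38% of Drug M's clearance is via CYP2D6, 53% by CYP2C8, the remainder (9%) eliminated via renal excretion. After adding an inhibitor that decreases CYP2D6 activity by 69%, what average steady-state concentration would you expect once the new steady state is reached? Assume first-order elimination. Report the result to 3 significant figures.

The CYP2D6 pathway (38% of clearance) falls to 0.31× activity: 0.38 × 0.31 = 0.1178.
CYP2C8 (53%) and the residual 9% are unaffected.
Relative clearance = 0.1178 + 0.53 + 0.09 = 0.7378.
With dosing unchanged, average steady-state concentration scales as 1/CL: 14.9 / 0.7378 = 20.2 μg/mL.

20.2 μg/mL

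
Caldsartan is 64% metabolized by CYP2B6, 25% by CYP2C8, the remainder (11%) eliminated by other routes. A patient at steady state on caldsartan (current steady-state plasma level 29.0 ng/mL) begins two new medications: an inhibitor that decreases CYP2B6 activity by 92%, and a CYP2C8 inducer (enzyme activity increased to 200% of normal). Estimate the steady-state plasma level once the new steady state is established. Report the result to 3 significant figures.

The CYP2B6 pathway (64% of clearance) falls to 0.08× activity: 0.64 × 0.08 = 0.0512.
The CYP2C8 pathway (25% of clearance) rises to 2× activity: 0.25 × 2 = 0.5.
The remaining 11% of clearance is unaffected.
New clearance relative to baseline: 0.0512 + 0.5 + 0.11 = 0.6612.
Steady-state plasma level ∝ 1/CL: new value = 29.0 / 0.6612 = 43.9 ng/mL.

43.9 ng/mL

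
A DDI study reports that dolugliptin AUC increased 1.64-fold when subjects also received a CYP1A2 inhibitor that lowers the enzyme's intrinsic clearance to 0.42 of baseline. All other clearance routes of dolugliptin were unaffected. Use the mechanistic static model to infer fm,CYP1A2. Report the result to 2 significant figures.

0.67

Let fm be the CYP1A2 fraction. New clearance relative to baseline = fm × 0.42 + (1 − fm).
AUC ratio = 1 / (new CL fraction), so new CL fraction = 1 / 1.64 = 0.6098.
fm × 0.42 + 1 − fm = 0.6098  ⇒  fm × (0.42 − 1) = −0.3902  ⇒  fm = 0.67.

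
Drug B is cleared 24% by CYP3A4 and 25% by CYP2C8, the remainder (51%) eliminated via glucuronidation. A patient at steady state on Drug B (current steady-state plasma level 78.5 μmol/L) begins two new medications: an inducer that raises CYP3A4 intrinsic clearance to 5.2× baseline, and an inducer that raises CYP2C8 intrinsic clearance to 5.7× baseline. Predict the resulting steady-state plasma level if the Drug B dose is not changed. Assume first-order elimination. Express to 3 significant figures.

The CYP3A4 pathway (24% of clearance) is boosted to 5.2× activity: 0.24 × 5.2 = 1.248.
The CYP2C8 pathway (25% of clearance) increases to 5.7× activity: 0.25 × 5.7 = 1.425.
The remaining 51% of clearance is unaffected.
Relative clearance = 1.248 + 1.425 + 0.51 = 3.183.
Steady-state plasma level ∝ 1/CL: new value = 78.5 / 3.183 = 24.7 μmol/L.

24.7 μmol/L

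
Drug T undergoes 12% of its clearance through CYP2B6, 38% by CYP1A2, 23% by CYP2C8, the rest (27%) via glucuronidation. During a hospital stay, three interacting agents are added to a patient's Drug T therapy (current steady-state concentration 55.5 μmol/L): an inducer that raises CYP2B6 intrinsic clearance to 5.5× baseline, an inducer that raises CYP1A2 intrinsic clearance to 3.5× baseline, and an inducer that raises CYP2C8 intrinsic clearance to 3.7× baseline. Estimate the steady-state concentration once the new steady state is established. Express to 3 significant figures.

17.8 μmol/L

The CYP2B6 pathway (12% of clearance) increases to 5.5× activity: 0.12 × 5.5 = 0.66.
The CYP1A2 pathway (38% of clearance) increases to 3.5× activity: 0.38 × 3.5 = 1.33.
The CYP2C8 pathway (23% of clearance) rises to 3.7× activity: 0.23 × 3.7 = 0.851.
Non-CYP routes (27%) are unchanged.
Relative clearance = 0.66 + 1.33 + 0.851 + 0.27 = 3.111.
New steady-state concentration = 55.5 / 3.111 = 17.8 μmol/L (concentration scales inversely with clearance).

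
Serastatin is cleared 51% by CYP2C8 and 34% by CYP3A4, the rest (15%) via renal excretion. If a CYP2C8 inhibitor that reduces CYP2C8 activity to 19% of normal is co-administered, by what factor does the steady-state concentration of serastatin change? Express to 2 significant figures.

1.7

CYP2C8: 0.51 × 0.19 = 0.0969
CYP3A4: 0.34 (unchanged)
Other: 0.15 (unchanged)
New clearance relative to baseline: 0.0969 + 0.34 + 0.15 = 0.5869.
Steady-state concentration ratio = CL_old/CL_new = 1 / 0.5869 = 1.7.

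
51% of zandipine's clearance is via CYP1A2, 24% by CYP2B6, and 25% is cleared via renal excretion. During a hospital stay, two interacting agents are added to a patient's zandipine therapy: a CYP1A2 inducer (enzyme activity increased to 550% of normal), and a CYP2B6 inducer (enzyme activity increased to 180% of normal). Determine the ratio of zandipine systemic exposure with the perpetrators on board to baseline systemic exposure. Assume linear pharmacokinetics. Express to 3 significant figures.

The CYP1A2 pathway (51% of clearance) rises to 5.5× activity: 0.51 × 5.5 = 2.805.
The CYP2B6 pathway (24% of clearance) rises to 1.8× activity: 0.24 × 1.8 = 0.432.
Non-CYP routes (25%) are unchanged.
CL_new/CL_old = 2.805 + 0.432 + 0.25 = 3.487.
Net systemic exposure ratio = 1 / 3.487 = 0.287.

0.287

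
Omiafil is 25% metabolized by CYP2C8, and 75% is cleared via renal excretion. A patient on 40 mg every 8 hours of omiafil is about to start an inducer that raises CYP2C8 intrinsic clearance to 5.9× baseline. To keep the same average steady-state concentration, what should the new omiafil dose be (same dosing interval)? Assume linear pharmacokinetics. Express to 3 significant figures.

89.0 mg

The CYP2C8 pathway (25% of clearance) rises to 5.9× activity: 0.25 × 5.9 = 1.475.
Non-CYP routes (75%) are unchanged.
CL_new/CL_old = 1.475 + 0.75 = 2.225.
Css,avg = (dose rate)/CL, so holding Css fixed requires dose ∝ CL: 40 × 2.225 = 89.0 mg.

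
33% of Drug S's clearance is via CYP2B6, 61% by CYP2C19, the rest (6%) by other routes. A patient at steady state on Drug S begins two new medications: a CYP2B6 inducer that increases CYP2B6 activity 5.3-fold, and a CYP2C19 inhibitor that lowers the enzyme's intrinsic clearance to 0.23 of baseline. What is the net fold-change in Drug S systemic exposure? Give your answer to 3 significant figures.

0.513

The CYP2B6 pathway (33% of clearance) increases to 5.3× activity: 0.33 × 5.3 = 1.749.
The CYP2C19 pathway (61% of clearance) drops to 0.23× activity: 0.61 × 0.23 = 0.1403.
Non-CYP routes (6%) are unchanged.
CL_new/CL_old = 1.749 + 0.1403 + 0.06 = 1.9493.
Because systemic exposure varies inversely with clearance, the combined effect is 1 / 1.9493 = 0.513.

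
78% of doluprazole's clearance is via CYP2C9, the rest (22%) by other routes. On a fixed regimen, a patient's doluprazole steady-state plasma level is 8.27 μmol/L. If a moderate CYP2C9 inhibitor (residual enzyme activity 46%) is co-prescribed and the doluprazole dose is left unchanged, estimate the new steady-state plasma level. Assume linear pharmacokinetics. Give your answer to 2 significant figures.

CYP2C9: 0.78 × 0.46 = 0.3588
Other: 0.22 (unchanged)
New clearance relative to baseline: 0.3588 + 0.22 = 0.5788.
New steady-state plasma level = baseline ÷ relative clearance = 8.27 / 0.5788 = 14 μmol/L.

14 μmol/L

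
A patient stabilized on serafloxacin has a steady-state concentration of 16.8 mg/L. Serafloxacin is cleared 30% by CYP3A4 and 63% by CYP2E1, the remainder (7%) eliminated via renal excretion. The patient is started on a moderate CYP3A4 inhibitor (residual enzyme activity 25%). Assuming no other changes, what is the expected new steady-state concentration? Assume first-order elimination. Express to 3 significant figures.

21.7 mg/L

The CYP3A4 pathway (30% of clearance) falls to 0.25× activity: 0.3 × 0.25 = 0.075.
CYP2E1 (63%) and the residual 7% are unaffected.
CL_new/CL_old = 0.075 + 0.63 + 0.07 = 0.775.
New steady-state concentration = baseline ÷ relative clearance = 16.8 / 0.775 = 21.7 mg/L.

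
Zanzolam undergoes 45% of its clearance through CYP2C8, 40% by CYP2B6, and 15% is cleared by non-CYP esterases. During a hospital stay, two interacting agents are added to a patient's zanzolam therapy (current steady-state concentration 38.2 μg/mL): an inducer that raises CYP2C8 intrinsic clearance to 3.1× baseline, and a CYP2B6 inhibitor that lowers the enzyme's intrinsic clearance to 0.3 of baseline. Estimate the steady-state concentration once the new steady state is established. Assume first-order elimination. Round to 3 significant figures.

CYP2C8: 0.45 × 3.1 = 1.395
CYP2B6: 0.4 × 0.3 = 0.12
Other: 0.15 (unchanged)
Relative clearance = 1.395 + 0.12 + 0.15 = 1.665.
Steady-state concentration ∝ 1/CL: new value = 38.2 / 1.665 = 22.9 μg/mL.

22.9 μg/mL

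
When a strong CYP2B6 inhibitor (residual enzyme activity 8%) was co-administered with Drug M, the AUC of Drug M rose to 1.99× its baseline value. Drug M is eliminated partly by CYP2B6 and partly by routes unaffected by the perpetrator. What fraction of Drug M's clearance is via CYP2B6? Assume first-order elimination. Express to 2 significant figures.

Write x for the fraction cleared via CYP2B6. The observed AUC change means clearance fell to 1/1.99 = 0.5025 of baseline.
Setting x·0.08 + (1 − x) = 0.5025 and solving: x = (0.5025 − 1)/(0.08 − 1) = 0.54.

0.54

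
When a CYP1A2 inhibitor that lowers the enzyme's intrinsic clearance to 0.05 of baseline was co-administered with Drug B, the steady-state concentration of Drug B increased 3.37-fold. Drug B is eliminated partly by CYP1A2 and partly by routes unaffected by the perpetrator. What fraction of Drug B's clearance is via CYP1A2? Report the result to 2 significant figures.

0.74

CL'/CL = 1 / 3.37 = 0.2967
0.05·fm + (1 − fm) = 0.2967
fm = (0.2967 − 1) / (0.05 − 1) = 0.74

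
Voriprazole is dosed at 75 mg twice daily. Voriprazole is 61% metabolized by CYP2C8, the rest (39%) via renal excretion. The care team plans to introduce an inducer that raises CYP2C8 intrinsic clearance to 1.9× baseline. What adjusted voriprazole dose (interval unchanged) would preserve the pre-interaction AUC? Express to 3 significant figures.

The CYP2C8 pathway (61% of clearance) increases to 1.9× activity: 0.61 × 1.9 = 1.159.
The remaining 39% of clearance is unaffected.
CL_new/CL_old = 1.159 + 0.39 = 1.549.
Exposure is unchanged when dose changes in proportion to clearance. New dose = 75 mg × 1.549 = 116 mg.

116 mg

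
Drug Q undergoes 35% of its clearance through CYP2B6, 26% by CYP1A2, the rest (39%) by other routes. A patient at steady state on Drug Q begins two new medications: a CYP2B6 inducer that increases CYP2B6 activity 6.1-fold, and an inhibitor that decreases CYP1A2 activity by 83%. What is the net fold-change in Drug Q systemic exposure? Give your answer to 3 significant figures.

0.389

CYP2B6: 0.35 × 6.1 = 2.135
CYP1A2: 0.26 × 0.17 = 0.0442
Other: 0.39 (unchanged)
New clearance relative to baseline: 2.135 + 0.0442 + 0.39 = 2.5692.
Systemic exposure ∝ 1/CL: fold-change = 1 / 2.5692 = 0.389.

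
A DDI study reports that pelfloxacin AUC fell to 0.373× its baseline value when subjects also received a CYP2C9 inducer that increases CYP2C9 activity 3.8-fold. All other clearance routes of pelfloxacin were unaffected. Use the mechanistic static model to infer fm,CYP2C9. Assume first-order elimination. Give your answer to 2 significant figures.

0.60

Call the CYP2C9 fraction fm. After the interaction, CL_new/CL_old = fm × 3.8 + (1 − fm).
AUC ratio = 1 / (new CL fraction), so new CL fraction = 1 / 0.373 = 2.681.
fm × 3.8 + 1 − fm = 2.681  ⇒  fm × (3.8 − 1) = 1.681  ⇒  fm = 0.60.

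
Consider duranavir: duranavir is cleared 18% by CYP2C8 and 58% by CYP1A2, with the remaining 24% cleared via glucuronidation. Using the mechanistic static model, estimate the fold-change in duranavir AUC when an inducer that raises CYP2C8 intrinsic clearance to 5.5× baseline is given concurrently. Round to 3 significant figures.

CYP2C8: 0.18 × 5.5 = 0.99
CYP1A2: 0.58 (unchanged)
Other: 0.24 (unchanged)
New clearance relative to baseline: 0.99 + 0.58 + 0.24 = 1.81.
AUC ratio = CL_old/CL_new = 1 / 1.81 = 0.552.

0.552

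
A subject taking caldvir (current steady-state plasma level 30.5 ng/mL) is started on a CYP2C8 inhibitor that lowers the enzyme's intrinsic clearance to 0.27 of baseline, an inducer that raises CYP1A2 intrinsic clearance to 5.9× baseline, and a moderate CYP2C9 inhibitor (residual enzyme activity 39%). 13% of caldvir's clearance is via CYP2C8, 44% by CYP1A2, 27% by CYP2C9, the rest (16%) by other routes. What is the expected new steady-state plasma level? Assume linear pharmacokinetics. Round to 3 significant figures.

10.5 ng/mL

CYP2C8: 0.13 × 0.27 = 0.0351
CYP1A2: 0.44 × 5.9 = 2.596
CYP2C9: 0.27 × 0.39 = 0.1053
Other: 0.16 (unchanged)
Relative clearance = 0.0351 + 2.596 + 0.1053 + 0.16 = 2.8964.
New steady-state plasma level = 30.5 / 2.8964 = 10.5 ng/mL (concentration scales inversely with clearance).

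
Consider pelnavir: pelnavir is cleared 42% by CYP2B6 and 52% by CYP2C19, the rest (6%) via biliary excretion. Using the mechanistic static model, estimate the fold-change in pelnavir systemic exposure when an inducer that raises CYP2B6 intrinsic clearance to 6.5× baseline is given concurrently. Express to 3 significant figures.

0.302

CYP2B6: 0.42 × 6.5 = 2.73
CYP2C19: 0.52 (unchanged)
Other: 0.06 (unchanged)
Relative clearance = 2.73 + 0.52 + 0.06 = 3.31.
Systemic exposure ratio = CL_old/CL_new = 1 / 3.31 = 0.302.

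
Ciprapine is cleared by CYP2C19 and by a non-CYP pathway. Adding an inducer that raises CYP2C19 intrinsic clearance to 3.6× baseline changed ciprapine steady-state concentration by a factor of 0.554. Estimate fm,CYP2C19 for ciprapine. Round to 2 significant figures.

CL'/CL = 1 / 0.554 = 1.805
3.6·fm + (1 − fm) = 1.805
fm = (1.805 − 1) / (3.6 − 1) = 0.31

0.31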